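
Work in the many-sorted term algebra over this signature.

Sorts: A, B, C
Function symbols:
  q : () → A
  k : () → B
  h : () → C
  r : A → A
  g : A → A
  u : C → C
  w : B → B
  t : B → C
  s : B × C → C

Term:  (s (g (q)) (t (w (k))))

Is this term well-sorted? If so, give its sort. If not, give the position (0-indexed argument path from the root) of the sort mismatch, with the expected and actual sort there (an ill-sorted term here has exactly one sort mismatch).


    (q) : A
  (g (q)) : A
      (k) : B
    (w (k)) : B
  (t (w (k))) : C
(s (g (q)) (t (w (k)))) : ✗ arg 0 at [0] has sort A, expected B

ill-sorted at position [0]: expected B, got A


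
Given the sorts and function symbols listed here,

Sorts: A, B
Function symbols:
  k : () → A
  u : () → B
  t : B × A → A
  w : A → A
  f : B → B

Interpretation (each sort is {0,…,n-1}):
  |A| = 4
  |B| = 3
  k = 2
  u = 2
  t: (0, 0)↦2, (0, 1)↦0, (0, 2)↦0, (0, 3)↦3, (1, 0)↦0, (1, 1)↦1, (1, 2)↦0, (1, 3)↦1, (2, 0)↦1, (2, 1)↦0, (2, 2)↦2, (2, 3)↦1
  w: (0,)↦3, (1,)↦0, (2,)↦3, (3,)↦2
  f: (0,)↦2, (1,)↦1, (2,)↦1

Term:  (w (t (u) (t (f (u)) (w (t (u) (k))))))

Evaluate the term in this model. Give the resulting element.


  u = 2
  u = 2
  (f (u)) = f(2,) = 1
  u = 2
  k = 2
  (t (u) (k)) = t(2, 2) = 2
  (w (t (u) (k))) = w(2,) = 3
  (t (f (u)) (w (t (u) (k)))) = t(1, 3) = 1
  (t (u) (t (f (u)) (w (t (u) (k))))) = t(2, 1) = 0
  (w (t (u) (t (f (u)) (w (t (u) (k)))))) = w(0,) = 3

value = 3


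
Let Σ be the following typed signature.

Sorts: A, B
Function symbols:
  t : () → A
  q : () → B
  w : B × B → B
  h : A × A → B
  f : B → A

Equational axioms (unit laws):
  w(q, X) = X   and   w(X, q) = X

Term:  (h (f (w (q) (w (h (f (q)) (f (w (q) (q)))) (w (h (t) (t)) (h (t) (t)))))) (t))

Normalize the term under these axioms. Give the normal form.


normal form = (h (f (w (h (f (q)) (f (q))) (w (h (t) (t)) (h (t) (t))))) (t))

1. (h (f (w (q) (w (h (f (q)) (f (w (q) (q)))) (w (h (t) (t)) (h (t) (t)))))) (t))  →  (h (f (w (h (f (q)) (f (w (q) (q)))) (w (h (t) (t)) (h (t) (t))))) (t))
2. (h (f (w (h (f (q)) (f (w (q) (q)))) (w (h (t) (t)) (h (t) (t))))) (t))  →  (h (f (w (h (f (q)) (f (q))) (w (h (t) (t)) (h (t) (t))))) (t))


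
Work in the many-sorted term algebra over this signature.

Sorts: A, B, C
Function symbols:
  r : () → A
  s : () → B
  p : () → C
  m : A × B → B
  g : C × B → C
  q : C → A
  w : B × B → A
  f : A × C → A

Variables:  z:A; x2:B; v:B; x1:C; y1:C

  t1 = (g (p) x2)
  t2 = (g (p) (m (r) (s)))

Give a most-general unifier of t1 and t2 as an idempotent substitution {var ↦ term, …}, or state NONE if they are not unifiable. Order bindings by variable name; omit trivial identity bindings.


{x2 ↦ (m (r) (s))}


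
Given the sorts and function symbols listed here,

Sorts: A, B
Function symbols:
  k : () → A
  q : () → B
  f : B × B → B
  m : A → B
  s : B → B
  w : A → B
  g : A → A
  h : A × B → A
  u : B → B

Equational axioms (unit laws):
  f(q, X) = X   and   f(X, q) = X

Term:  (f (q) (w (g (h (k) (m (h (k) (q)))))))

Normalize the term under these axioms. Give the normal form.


normal form = (w (g (h (k) (m (h (k) (q))))))

1. (f (q) (w (g (h (k) (m (h (k) (q)))))))  →  (w (g (h (k) (m (h (k) (q))))))


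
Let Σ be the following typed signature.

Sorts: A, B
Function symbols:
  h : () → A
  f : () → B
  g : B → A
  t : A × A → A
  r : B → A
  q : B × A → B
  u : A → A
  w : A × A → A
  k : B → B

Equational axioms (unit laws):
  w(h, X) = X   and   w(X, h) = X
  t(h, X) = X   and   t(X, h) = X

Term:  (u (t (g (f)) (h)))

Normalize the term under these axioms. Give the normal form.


1. (u (t (g (f)) (h)))  →  (u (g (f)))

normal form = (u (g (f)))


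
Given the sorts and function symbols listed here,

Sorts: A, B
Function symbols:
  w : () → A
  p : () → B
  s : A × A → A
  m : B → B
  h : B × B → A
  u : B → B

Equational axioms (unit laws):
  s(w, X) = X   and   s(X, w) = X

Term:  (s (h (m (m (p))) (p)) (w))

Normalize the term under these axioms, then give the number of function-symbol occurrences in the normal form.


size = 5

1. (s (h (m (m (p))) (p)) (w))  →  (h (m (m (p))) (p))
normal form: (h (m (m (p))) (p))


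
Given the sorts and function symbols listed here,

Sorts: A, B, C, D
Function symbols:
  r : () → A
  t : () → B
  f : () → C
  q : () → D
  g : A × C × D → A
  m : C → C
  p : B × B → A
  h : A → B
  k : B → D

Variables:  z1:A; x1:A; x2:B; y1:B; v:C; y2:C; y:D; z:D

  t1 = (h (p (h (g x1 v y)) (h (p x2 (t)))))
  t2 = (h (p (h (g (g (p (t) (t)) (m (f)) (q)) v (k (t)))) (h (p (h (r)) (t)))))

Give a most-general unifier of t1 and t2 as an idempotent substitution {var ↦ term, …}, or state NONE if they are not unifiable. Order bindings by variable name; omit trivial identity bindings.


{x1 ↦ (g (p (t) (t)) (m (f)) (q)), x2 ↦ (h (r)), y ↦ (k (t))}


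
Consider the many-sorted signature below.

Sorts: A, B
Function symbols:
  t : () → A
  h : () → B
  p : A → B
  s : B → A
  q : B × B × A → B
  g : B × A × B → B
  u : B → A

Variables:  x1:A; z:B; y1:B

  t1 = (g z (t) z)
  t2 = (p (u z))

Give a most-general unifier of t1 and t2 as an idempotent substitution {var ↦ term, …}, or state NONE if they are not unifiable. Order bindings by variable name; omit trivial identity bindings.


head clash or occurs-check failure — not unifiable

NONE (not unifiable)


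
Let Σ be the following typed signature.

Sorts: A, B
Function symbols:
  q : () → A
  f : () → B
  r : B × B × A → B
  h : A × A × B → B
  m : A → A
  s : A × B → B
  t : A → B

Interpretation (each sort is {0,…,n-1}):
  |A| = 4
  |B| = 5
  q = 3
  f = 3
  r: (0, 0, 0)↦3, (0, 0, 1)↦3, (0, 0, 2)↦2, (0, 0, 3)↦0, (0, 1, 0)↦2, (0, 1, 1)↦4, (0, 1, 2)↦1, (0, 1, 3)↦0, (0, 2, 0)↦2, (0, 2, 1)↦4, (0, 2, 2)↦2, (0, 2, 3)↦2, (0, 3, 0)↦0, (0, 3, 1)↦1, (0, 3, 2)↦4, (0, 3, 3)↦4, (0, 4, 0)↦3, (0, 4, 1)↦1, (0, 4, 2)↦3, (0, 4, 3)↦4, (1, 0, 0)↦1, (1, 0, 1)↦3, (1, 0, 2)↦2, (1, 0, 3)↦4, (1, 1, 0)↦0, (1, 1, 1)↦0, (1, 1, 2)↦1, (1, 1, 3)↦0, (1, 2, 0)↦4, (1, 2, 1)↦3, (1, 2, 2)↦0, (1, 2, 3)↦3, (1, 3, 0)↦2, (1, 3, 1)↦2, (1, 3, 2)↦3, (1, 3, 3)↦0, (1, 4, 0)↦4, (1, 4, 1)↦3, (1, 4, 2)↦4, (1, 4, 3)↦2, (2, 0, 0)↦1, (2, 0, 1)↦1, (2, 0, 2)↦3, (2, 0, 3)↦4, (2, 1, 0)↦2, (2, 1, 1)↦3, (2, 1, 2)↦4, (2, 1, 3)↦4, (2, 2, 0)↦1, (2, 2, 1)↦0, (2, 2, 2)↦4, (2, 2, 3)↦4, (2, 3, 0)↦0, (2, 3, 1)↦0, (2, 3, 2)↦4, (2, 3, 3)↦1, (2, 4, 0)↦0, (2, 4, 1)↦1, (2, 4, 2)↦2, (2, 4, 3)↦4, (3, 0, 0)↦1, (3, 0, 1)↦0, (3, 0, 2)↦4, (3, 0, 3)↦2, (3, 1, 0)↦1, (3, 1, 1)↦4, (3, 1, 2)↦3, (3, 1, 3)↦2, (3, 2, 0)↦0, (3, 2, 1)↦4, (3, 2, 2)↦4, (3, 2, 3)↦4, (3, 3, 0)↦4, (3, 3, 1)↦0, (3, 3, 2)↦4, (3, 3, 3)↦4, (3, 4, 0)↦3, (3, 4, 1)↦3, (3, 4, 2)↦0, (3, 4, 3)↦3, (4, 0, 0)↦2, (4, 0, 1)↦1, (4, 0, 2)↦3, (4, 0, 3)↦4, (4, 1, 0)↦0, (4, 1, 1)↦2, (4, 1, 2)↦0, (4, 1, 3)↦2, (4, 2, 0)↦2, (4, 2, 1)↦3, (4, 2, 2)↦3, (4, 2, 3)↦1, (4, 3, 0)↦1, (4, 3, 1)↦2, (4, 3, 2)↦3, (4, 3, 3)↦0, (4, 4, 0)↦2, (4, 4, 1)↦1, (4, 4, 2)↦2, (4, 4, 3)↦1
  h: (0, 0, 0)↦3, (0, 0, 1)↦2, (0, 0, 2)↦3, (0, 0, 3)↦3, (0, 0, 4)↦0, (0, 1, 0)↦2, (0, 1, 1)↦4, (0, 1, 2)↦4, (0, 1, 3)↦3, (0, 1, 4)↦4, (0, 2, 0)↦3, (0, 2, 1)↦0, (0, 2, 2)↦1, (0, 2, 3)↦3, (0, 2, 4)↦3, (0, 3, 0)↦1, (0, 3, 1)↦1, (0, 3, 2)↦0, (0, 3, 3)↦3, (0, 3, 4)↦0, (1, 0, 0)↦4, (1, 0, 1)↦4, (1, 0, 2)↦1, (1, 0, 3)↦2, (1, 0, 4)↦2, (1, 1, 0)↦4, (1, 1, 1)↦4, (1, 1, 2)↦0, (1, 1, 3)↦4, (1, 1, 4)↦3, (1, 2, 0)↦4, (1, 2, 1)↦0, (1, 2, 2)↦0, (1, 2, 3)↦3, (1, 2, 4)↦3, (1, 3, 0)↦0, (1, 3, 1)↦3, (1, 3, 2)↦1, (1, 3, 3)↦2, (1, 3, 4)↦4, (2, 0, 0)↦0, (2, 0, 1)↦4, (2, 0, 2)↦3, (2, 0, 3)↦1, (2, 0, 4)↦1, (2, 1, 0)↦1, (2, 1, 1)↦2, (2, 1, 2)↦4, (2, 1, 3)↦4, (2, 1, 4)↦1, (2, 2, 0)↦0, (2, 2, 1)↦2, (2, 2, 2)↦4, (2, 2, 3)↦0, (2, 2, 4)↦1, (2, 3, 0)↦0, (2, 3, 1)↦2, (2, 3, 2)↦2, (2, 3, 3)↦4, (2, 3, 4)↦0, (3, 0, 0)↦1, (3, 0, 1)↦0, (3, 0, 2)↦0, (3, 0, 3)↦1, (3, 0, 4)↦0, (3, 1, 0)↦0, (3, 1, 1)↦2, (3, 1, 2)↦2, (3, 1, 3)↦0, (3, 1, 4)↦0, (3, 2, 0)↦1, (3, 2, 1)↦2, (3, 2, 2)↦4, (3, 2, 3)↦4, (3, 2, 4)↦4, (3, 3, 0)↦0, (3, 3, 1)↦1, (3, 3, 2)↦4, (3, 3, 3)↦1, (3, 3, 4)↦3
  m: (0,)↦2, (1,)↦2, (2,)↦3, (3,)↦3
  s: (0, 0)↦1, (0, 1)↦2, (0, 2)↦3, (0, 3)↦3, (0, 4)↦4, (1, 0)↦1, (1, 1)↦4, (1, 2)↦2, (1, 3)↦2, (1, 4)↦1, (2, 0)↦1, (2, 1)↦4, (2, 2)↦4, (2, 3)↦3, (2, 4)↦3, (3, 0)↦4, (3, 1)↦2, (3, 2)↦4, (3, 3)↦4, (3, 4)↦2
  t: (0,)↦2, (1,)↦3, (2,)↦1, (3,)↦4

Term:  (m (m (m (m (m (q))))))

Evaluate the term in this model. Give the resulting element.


  q = 3
  (m (q)) = m(3,) = 3
  (m (m (q))) = m(3,) = 3
  (m (m (m (q)))) = m(3,) = 3
  (m (m (m (m (q))))) = m(3,) = 3
  (m (m (m (m (m (q)))))) = m(3,) = 3

value = 3


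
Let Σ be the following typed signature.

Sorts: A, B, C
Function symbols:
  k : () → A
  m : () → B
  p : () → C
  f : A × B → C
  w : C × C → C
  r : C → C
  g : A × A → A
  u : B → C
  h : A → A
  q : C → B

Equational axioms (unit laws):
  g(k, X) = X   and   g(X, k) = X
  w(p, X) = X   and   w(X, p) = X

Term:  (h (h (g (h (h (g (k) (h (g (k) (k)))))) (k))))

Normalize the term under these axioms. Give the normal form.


1. (h (h (g (h (h (g (k) (h (g (k) (k)))))) (k))))  →  (h (h (h (h (g (k) (h (g (k) (k))))))))
2. (h (h (h (h (g (k) (h (g (k) (k))))))))  →  (h (h (h (h (h (g (k) (k)))))))
3. (h (h (h (h (h (g (k) (k)))))))  →  (h (h (h (h (h (k))))))

normal form = (h (h (h (h (h (k))))))


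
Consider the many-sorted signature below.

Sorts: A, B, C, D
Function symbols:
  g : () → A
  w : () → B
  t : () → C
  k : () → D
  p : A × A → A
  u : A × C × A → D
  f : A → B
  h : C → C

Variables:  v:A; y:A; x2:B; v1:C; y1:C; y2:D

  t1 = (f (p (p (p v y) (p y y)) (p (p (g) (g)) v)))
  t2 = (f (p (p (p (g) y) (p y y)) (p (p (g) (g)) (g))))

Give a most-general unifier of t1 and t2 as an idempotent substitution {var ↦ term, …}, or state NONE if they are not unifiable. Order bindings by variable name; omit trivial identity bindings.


{v ↦ (g)}


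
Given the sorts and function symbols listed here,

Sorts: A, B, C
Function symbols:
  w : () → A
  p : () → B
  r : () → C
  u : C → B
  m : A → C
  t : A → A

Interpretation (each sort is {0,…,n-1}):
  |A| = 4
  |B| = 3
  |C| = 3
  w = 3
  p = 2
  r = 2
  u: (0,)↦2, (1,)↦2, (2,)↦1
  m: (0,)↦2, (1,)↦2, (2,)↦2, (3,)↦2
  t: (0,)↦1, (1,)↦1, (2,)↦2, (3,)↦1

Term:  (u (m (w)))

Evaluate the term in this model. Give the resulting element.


  w = 3
  (m (w)) = m(3,) = 2
  (u (m (w))) = u(2,) = 1

value = 1


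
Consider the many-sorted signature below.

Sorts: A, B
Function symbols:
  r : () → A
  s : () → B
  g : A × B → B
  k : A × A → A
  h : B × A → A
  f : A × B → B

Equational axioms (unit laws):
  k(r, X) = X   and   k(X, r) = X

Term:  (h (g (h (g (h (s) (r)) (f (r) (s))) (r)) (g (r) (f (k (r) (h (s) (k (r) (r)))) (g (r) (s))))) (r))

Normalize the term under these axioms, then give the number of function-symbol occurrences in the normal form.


1. (h (g (h (g (h (s) (r)) (f (r) (s))) (r)) (g (r) (f (k (r) (h (s) (k (r) (r)))) (g (r) (s))))) (r))  →  (h (g (h (g (h (s) (r)) (f (r) (s))) (r)) (g (r) (f (h (s) (k (r) (r))) (g (r) (s))))) (r))
2. (h (g (h (g (h (s) (r)) (f (r) (s))) (r)) (g (r) (f (h (s) (k (r) (r))) (g (r) (s))))) (r))  →  (h (g (h (g (h (s) (r)) (f (r) (s))) (r)) (g (r) (f (h (s) (r)) (g (r) (s))))) (r))
normal form: (h (g (h (g (h (s) (r)) (f (r) (s))) (r)) (g (r) (f (h (s) (r)) (g (r) (s))))) (r))

size = 21


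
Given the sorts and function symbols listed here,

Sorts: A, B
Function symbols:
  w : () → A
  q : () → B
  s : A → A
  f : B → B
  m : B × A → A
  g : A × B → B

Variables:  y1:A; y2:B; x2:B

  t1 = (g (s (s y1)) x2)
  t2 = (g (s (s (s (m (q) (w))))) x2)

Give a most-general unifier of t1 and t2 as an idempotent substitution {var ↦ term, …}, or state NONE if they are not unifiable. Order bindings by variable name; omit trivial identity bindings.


{y1 ↦ (s (m (q) (w)))}


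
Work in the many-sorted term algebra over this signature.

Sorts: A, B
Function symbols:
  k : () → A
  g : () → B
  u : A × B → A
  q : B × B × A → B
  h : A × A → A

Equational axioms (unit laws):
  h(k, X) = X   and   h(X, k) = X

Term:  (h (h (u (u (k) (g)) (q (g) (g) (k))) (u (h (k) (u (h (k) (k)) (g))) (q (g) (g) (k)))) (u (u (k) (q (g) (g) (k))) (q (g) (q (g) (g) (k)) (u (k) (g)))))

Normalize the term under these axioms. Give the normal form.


1. (h (h (u (u (k) (g)) (q (g) (g) (k))) (u (h (k) (u (h (k) (k)) (g))) (q (g) (g) (k)))) (u (u (k) (q (g) (g) (k))) (q (g) (q (g) (g) (k)) (u (k) (g)))))  →  (h (h (u (u (k) (g)) (q (g) (g) (k))) (u (u (h (k) (k)) (g)) (q (g) (g) (k)))) (u (u (k) (q (g) (g) (k))) (q (g) (q (g) (g) (k)) (u (k) (g)))))
2. (h (h (u (u (k) (g)) (q (g) (g) (k))) (u (u (h (k) (k)) (g)) (q (g) (g) (k)))) (u (u (k) (q (g) (g) (k))) (q (g) (q (g) (g) (k)) (u (k) (g)))))  →  (h (h (u (u (k) (g)) (q (g) (g) (k))) (u (u (k) (g)) (q (g) (g) (k)))) (u (u (k) (q (g) (g) (k))) (q (g) (q (g) (g) (k)) (u (k) (g)))))

normal form = (h (h (u (u (k) (g)) (q (g) (g) (k))) (u (u (k) (g)) (q (g) (g) (k)))) (u (u (k) (q (g) (g) (k))) (q (g) (q (g) (g) (k)) (u (k) (g)))))


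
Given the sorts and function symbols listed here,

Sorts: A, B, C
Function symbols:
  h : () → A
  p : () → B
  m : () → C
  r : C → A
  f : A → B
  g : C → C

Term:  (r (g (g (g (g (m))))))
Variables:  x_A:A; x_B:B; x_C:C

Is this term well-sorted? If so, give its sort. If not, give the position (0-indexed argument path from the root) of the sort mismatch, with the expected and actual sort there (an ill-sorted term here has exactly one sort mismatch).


          (m) : C
        (g (m)) : C
      (g (g (m))) : C
    (g (g (g (m)))) : C
  (g (g (g (g (m))))) : C
(r (g (g (g (g (m)))))) : A

well-sorted; sort = A


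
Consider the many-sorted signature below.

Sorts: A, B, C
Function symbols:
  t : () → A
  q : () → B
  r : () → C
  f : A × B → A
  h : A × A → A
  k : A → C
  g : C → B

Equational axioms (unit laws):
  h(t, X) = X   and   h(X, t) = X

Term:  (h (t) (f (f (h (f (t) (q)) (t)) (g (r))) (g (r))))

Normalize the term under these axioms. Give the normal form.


1. (h (t) (f (f (h (f (t) (q)) (t)) (g (r))) (g (r))))  →  (f (f (h (f (t) (q)) (t)) (g (r))) (g (r)))
2. (f (f (h (f (t) (q)) (t)) (g (r))) (g (r)))  →  (f (f (f (t) (q)) (g (r))) (g (r)))

normal form = (f (f (f (t) (q)) (g (r))) (g (r)))


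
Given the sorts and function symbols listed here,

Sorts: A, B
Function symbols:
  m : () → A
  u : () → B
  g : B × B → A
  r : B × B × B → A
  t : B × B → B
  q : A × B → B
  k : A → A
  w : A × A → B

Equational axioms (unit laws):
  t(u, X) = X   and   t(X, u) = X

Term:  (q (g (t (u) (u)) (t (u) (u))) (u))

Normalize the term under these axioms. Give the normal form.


1. (q (g (t (u) (u)) (t (u) (u))) (u))  →  (q (g (u) (t (u) (u))) (u))
2. (q (g (u) (t (u) (u))) (u))  →  (q (g (u) (u)) (u))

normal form = (q (g (u) (u)) (u))


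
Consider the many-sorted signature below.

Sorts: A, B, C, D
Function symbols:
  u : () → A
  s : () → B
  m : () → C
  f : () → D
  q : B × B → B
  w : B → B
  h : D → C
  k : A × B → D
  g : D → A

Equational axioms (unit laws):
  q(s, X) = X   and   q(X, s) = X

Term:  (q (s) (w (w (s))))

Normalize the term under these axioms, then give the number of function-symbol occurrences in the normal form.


size = 3

1. (q (s) (w (w (s))))  →  (w (w (s)))
normal form: (w (w (s)))


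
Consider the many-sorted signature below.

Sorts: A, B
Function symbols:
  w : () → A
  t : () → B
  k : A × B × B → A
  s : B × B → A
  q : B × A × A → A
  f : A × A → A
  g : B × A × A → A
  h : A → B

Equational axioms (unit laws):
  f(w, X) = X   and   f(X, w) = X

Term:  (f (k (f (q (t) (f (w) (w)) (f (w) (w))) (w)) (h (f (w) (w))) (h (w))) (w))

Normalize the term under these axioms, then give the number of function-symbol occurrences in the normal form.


size = 9

1. (f (k (f (q (t) (f (w) (w)) (f (w) (w))) (w)) (h (f (w) (w))) (h (w))) (w))  →  (k (f (q (t) (f (w) (w)) (f (w) (w))) (w)) (h (f (w) (w))) (h (w)))
2. (k (f (q (t) (f (w) (w)) (f (w) (w))) (w)) (h (f (w) (w))) (h (w)))  →  (k (q (t) (f (w) (w)) (f (w) (w))) (h (f (w) (w))) (h (w)))
3. (k (q (t) (f (w) (w)) (f (w) (w))) (h (f (w) (w))) (h (w)))  →  (k (q (t) (w) (f (w) (w))) (h (f (w) (w))) (h (w)))
4. (k (q (t) (w) (f (w) (w))) (h (f (w) (w))) (h (w)))  →  (k (q (t) (w) (w)) (h (f (w) (w))) (h (w)))
5. (k (q (t) (w) (w)) (h (f (w) (w))) (h (w)))  →  (k (q (t) (w) (w)) (h (w)) (h (w)))
normal form: (k (q (t) (w) (w)) (h (w)) (h (w)))


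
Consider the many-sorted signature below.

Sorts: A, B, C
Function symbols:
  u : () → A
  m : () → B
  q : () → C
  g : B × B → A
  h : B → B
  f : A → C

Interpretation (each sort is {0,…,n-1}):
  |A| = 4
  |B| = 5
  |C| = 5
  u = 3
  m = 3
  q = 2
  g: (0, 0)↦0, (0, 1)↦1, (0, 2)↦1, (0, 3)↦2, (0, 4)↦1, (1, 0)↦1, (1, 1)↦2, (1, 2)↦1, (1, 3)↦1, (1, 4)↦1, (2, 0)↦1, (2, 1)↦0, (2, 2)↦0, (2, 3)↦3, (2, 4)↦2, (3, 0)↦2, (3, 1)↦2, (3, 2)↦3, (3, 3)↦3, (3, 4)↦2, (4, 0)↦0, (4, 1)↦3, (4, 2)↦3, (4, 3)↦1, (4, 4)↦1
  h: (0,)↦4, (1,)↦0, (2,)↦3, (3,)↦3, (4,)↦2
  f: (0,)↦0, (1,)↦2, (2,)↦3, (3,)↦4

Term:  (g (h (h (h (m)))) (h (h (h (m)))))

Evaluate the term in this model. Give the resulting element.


value = 3

  m = 3
  (h (m)) = h(3,) = 3
  (h (h (m))) = h(3,) = 3
  (h (h (h (m)))) = h(3,) = 3
  m = 3
  (h (m)) = h(3,) = 3
  (h (h (m))) = h(3,) = 3
  (h (h (h (m)))) = h(3,) = 3
  (g (h (h (h (m)))) (h (h (h (m))))) = g(3, 3) = 3


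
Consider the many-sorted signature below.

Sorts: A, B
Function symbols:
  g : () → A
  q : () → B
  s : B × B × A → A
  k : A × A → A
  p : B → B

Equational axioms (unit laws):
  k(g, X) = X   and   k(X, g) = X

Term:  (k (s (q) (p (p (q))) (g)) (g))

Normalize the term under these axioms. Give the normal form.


1. (k (s (q) (p (p (q))) (g)) (g))  →  (s (q) (p (p (q))) (g))

normal form = (s (q) (p (p (q))) (g))


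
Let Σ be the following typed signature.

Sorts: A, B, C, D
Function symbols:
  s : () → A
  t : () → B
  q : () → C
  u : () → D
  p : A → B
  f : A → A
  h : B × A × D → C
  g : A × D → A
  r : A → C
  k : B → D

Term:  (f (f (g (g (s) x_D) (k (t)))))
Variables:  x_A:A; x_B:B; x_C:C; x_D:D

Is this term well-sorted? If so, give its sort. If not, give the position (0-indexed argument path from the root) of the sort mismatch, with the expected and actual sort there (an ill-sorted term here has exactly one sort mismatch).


        (s) : A
        x_D : D
      (g (s) x_D) : A
        (t) : B
      (k (t)) : D
    (g (g (s) x_D) (k (t))) : A
  (f (g (g (s) x_D) (k (t)))) : A
(f (f (g (g (s) x_D) (k (t))))) : A

well-sorted; sort = A


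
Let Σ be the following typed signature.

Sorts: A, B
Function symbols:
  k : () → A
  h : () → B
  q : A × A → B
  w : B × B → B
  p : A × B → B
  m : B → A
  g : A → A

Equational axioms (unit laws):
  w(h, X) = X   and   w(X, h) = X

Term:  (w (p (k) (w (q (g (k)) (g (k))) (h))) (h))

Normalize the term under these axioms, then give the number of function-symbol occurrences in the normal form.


size = 7

1. (w (p (k) (w (q (g (k)) (g (k))) (h))) (h))  →  (p (k) (w (q (g (k)) (g (k))) (h)))
2. (p (k) (w (q (g (k)) (g (k))) (h)))  →  (p (k) (q (g (k)) (g (k))))
normal form: (p (k) (q (g (k)) (g (k))))


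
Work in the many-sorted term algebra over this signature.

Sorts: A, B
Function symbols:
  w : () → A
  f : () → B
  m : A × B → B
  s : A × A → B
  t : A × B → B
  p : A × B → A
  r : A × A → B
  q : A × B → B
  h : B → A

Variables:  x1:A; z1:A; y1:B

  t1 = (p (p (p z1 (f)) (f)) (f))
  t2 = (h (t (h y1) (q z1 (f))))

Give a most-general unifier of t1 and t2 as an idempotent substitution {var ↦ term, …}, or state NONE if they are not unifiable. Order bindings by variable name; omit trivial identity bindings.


NONE (not unifiable)

head clash or occurs-check failure — not unifiable


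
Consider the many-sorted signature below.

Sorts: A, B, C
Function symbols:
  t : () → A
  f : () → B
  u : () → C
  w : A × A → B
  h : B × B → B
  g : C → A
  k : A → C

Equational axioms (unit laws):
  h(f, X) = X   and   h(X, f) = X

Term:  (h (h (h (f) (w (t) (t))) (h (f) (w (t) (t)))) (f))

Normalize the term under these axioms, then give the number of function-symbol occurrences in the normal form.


1. (h (h (h (f) (w (t) (t))) (h (f) (w (t) (t)))) (f))  →  (h (h (f) (w (t) (t))) (h (f) (w (t) (t))))
2. (h (h (f) (w (t) (t))) (h (f) (w (t) (t))))  →  (h (w (t) (t)) (h (f) (w (t) (t))))
3. (h (w (t) (t)) (h (f) (w (t) (t))))  →  (h (w (t) (t)) (w (t) (t)))
normal form: (h (w (t) (t)) (w (t) (t)))

size = 7


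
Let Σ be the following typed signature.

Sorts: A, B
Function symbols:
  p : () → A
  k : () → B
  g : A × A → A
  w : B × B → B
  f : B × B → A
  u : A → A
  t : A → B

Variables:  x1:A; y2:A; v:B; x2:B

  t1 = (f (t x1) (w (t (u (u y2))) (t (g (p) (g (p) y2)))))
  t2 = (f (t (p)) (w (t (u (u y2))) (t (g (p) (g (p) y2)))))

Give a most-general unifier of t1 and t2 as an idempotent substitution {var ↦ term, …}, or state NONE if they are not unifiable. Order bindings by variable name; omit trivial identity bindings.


{x1 ↦ (p)}


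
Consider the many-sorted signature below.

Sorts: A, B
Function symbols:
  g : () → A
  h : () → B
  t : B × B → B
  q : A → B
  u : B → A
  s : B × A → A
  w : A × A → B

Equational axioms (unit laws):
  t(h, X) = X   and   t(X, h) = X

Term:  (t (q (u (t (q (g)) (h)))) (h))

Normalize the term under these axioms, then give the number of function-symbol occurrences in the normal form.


size = 4

1. (t (q (u (t (q (g)) (h)))) (h))  →  (q (u (t (q (g)) (h))))
2. (q (u (t (q (g)) (h))))  →  (q (u (q (g))))
normal form: (q (u (q (g))))


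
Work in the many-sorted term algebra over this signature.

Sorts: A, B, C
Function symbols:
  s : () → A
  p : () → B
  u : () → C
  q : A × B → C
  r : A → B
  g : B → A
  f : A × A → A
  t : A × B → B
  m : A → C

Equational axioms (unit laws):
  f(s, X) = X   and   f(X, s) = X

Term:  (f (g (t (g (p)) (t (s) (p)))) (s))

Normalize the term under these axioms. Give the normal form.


1. (f (g (t (g (p)) (t (s) (p)))) (s))  →  (g (t (g (p)) (t (s) (p))))

normal form = (g (t (g (p)) (t (s) (p))))


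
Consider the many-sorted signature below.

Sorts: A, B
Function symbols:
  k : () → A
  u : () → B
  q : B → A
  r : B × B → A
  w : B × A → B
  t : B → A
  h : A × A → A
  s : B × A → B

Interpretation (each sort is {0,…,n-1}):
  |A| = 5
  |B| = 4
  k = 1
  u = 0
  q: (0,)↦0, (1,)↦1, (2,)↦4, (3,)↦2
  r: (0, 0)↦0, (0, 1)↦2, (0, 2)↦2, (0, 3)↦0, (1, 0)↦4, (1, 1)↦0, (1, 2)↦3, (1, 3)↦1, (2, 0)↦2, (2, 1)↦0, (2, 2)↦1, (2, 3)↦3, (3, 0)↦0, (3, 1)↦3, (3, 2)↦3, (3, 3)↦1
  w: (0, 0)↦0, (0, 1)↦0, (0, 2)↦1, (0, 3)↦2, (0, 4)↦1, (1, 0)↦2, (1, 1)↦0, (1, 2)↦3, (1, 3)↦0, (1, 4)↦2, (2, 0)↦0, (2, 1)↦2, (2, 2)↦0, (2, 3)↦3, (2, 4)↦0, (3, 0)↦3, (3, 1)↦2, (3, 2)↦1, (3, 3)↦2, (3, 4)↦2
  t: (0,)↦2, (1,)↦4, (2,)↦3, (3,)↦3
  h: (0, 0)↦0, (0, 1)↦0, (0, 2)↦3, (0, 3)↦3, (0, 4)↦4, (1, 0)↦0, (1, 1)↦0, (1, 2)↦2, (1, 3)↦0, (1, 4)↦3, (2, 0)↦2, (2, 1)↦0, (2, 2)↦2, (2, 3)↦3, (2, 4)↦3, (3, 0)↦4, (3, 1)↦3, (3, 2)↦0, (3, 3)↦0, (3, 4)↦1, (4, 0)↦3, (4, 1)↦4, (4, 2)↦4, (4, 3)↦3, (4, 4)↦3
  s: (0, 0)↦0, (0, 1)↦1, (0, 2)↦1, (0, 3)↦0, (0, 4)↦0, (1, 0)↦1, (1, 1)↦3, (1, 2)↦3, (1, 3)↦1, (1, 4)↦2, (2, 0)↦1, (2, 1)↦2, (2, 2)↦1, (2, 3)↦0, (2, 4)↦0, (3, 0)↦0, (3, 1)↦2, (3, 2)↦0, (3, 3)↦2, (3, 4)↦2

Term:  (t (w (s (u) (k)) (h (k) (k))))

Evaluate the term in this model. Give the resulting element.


  u = 0
  k = 1
  (s (u) (k)) = s(0, 1) = 1
  k = 1
  k = 1
  (h (k) (k)) = h(1, 1) = 0
  (w (s (u) (k)) (h (k) (k))) = w(1, 0) = 2
  (t (w (s (u) (k)) (h (k) (k)))) = t(2,) = 3

value = 3


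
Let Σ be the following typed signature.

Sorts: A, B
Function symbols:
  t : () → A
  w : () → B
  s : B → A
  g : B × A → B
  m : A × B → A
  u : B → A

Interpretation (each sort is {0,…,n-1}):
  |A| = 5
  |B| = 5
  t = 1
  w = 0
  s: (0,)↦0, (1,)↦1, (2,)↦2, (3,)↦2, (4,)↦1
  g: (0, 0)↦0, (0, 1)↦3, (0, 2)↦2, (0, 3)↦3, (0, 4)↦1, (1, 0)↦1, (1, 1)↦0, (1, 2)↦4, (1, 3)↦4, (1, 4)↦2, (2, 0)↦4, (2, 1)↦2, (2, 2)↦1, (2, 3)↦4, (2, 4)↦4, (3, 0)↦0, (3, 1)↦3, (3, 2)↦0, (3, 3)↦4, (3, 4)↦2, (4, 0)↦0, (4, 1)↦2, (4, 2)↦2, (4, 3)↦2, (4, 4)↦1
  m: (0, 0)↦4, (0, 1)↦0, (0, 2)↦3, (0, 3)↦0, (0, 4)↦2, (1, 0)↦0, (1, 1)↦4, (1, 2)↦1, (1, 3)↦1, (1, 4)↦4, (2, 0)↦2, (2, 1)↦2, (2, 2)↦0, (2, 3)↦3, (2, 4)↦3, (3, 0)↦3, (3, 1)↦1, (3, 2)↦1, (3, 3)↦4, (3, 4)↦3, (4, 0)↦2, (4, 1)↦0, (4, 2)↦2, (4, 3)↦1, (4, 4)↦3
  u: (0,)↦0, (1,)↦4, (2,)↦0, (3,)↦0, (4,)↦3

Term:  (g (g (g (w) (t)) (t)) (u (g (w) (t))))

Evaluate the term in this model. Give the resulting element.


value = 0

  w = 0
  t = 1
  (g (w) (t)) = g(0, 1) = 3
  t = 1
  (g (g (w) (t)) (t)) = g(3, 1) = 3
  w = 0
  t = 1
  (g (w) (t)) = g(0, 1) = 3
  (u (g (w) (t))) = u(3,) = 0
  (g (g (g (w) (t)) (t)) (u (g (w) (t)))) = g(3, 0) = 0


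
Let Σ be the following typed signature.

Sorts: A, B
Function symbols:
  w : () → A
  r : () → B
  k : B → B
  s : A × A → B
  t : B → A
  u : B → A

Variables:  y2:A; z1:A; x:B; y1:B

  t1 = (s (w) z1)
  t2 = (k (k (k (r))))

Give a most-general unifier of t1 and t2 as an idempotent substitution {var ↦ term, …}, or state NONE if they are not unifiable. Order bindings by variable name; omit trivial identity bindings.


head clash or occurs-check failure — not unifiable

NONE (not unifiable)


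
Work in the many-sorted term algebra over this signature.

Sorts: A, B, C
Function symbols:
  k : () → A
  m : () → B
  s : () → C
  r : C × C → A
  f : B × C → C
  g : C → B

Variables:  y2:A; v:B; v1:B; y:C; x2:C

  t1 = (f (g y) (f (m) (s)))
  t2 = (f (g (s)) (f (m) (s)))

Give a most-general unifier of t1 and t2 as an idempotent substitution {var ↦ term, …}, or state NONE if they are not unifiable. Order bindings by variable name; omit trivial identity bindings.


{y ↦ (s)}


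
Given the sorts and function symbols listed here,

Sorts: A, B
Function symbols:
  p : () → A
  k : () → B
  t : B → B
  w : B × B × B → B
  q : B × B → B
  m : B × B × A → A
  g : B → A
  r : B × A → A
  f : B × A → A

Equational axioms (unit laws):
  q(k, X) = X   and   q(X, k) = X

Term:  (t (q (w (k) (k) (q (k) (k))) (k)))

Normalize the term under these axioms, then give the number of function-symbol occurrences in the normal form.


1. (t (q (w (k) (k) (q (k) (k))) (k)))  →  (t (w (k) (k) (q (k) (k))))
2. (t (w (k) (k) (q (k) (k))))  →  (t (w (k) (k) (k)))
normal form: (t (w (k) (k) (k)))

size = 5


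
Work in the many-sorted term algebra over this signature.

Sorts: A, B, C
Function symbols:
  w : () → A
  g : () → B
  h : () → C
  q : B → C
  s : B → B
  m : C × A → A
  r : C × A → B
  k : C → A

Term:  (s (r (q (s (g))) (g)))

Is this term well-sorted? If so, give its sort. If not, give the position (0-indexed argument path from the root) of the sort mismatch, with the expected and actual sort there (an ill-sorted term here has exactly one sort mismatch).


        (g) : B
      (s (g)) : B
    (q (s (g))) : C
    (g) : B
  (r (q (s (g))) (g)) : ✗ arg 1 at [0, 1] has sort B, expected A

ill-sorted at position [0, 1]: expected A, got B


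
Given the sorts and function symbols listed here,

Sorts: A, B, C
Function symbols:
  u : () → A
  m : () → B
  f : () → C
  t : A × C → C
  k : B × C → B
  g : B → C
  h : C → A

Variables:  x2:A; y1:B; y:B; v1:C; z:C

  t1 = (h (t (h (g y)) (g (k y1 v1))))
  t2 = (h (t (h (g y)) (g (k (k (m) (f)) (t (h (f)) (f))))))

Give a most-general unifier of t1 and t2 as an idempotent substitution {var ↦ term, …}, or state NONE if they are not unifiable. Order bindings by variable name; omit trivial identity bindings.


{v1 ↦ (t (h (f)) (f)), y1 ↦ (k (m) (f))}


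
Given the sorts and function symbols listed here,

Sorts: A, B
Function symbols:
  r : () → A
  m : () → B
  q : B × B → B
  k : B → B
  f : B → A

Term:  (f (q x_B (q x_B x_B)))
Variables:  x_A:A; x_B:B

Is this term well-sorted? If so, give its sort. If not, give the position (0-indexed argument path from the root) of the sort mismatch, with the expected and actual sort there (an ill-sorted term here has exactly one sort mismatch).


    x_B : B
      x_B : B
      x_B : B
    (q x_B x_B) : B
  (q x_B (q x_B x_B)) : B
(f (q x_B (q x_B x_B))) : A

well-sorted; sort = A


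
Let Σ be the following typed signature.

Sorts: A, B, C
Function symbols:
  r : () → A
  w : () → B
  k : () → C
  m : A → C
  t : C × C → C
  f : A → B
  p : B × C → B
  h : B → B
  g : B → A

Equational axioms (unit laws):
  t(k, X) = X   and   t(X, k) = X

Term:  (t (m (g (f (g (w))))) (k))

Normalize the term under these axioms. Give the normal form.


normal form = (m (g (f (g (w)))))

1. (t (m (g (f (g (w))))) (k))  →  (m (g (f (g (w)))))


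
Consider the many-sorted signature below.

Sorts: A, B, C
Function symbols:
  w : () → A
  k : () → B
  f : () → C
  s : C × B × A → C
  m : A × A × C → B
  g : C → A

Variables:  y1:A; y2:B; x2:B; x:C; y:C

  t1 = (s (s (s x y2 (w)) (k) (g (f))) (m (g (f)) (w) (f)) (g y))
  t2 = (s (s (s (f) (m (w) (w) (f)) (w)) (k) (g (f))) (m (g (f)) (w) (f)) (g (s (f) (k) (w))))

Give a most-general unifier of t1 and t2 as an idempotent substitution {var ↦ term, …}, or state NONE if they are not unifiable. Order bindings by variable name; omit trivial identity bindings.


{x ↦ (f), y ↦ (s (f) (k) (w)), y2 ↦ (m (w) (w) (f))}


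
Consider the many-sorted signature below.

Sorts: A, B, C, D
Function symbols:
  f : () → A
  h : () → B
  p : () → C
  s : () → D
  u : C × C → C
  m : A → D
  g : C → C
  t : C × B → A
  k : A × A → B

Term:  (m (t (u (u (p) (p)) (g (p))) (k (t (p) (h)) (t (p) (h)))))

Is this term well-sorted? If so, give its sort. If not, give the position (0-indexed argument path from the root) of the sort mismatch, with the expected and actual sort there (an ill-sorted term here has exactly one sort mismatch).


well-sorted; sort = D

        (p) : C
        (p) : C
      (u (p) (p)) : C
        (p) : C
      (g (p)) : C
    (u (u (p) (p)) (g (p))) : C
        (p) : C
        (h) : B
      (t (p) (h)) : A
        (p) : C
        (h) : B
      (t (p) (h)) : A
    (k (t (p) (h)) (t (p) (h))) : B
  (t (u (u (p) (p)) (g (p))) (k (t (p) (h)) (t (p) (h)))) : A
(m (t (u (u (p) (p)) (g (p))) (k (t (p) (h)) (t (p) (h))))) : D


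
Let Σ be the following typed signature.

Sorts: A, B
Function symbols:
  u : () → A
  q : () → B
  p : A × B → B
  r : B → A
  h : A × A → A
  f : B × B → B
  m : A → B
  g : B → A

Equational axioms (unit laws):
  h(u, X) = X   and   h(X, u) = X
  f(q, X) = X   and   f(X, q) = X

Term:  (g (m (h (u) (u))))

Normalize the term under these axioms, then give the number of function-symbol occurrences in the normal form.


size = 3

1. (g (m (h (u) (u))))  →  (g (m (u)))
normal form: (g (m (u)))


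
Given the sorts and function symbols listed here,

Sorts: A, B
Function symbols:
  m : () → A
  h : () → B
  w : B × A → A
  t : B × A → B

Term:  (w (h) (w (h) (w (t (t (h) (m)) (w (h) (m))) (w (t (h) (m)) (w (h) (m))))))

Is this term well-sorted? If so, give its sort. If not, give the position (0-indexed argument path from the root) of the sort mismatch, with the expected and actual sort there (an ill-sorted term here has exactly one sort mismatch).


well-sorted; sort = A

  (h) : B
    (h) : B
          (h) : B
          (m) : A
        (t (h) (m)) : B
          (h) : B
          (m) : A
        (w (h) (m)) : A
      (t (t (h) (m)) (w (h) (m))) : B
          (h) : B
          (m) : A
        (t (h) (m)) : B
          (h) : B
          (m) : A
        (w (h) (m)) : A
      (w (t (h) (m)) (w (h) (m))) : A
    (w (t (t (h) (m)) (w (h) (m))) (w (t (h) (m)) (w (h) (m)))) : A
  (w (h) (w (t (t (h) (m)) (w (h) (m))) (w (t (h) (m)) (w (h) (m))))) : A
(w (h) (w (h) (w (t (t (h) (m)) (w (h) (m))) (w (t (h) (m)) (w (h) (m)))))) : A


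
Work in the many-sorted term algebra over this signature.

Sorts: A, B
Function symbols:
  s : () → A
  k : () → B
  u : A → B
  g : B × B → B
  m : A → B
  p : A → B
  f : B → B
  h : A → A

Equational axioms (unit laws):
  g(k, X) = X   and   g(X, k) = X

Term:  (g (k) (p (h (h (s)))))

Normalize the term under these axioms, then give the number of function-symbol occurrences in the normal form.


size = 4

1. (g (k) (p (h (h (s)))))  →  (p (h (h (s))))
normal form: (p (h (h (s))))


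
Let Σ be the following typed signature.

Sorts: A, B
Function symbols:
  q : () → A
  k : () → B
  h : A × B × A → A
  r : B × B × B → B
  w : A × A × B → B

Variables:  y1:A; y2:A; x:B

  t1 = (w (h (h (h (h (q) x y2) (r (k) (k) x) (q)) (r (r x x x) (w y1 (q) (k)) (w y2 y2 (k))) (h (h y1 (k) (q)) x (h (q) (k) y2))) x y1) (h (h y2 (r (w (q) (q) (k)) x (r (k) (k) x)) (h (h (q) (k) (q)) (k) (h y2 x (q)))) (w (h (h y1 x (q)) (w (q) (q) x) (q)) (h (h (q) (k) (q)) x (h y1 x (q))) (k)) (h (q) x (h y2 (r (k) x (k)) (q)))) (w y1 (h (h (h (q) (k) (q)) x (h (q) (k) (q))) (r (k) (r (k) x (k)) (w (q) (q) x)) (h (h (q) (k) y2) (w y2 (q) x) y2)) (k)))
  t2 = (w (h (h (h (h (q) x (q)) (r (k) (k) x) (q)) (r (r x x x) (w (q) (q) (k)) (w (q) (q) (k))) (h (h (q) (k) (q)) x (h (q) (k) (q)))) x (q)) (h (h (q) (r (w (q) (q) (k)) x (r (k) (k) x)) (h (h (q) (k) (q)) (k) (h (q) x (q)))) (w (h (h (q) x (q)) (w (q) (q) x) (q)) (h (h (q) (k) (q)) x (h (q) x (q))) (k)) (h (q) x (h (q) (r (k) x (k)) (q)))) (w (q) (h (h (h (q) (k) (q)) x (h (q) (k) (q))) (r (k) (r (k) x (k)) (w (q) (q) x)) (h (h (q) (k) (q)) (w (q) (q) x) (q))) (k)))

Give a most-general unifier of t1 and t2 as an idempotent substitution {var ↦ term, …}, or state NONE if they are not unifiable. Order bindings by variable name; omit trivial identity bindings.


{y1 ↦ (q), y2 ↦ (q)}


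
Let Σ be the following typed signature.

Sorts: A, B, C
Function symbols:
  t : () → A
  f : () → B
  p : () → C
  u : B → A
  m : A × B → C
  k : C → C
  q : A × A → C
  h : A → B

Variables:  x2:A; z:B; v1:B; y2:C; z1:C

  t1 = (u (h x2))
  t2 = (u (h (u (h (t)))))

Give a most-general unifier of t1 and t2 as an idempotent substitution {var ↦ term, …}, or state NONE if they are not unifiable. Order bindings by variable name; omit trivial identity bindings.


{x2 ↦ (u (h (t)))}


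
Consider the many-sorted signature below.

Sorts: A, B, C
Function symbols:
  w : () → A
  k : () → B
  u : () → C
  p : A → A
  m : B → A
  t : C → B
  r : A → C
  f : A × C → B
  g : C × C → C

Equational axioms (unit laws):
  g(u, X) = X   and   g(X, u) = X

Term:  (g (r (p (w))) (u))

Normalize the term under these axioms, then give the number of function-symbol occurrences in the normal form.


1. (g (r (p (w))) (u))  →  (r (p (w)))
normal form: (r (p (w)))

size = 3


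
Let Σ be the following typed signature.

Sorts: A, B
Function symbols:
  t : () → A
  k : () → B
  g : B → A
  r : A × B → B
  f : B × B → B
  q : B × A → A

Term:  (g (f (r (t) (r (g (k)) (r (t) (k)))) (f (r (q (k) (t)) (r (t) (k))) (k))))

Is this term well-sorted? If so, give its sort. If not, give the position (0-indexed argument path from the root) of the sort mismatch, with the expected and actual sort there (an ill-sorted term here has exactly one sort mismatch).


well-sorted; sort = A

      (t) : A
          (k) : B
        (g (k)) : A
          (t) : A
          (k) : B
        (r (t) (k)) : B
      (r (g (k)) (r (t) (k))) : B
    (r (t) (r (g (k)) (r (t) (k)))) : B
          (k) : B
          (t) : A
        (q (k) (t)) : A
          (t) : A
          (k) : B
        (r (t) (k)) : B
      (r (q (k) (t)) (r (t) (k))) : B
      (k) : B
    (f (r (q (k) (t)) (r (t) (k))) (k)) : B
  (f (r (t) (r (g (k)) (r (t) (k)))) (f (r (q (k) (t)) (r (t) (k))) (k))) : B
(g (f (r (t) (r (g (k)) (r (t) (k)))) (f (r (q (k) (t)) (r (t) (k))) (k)))) : A


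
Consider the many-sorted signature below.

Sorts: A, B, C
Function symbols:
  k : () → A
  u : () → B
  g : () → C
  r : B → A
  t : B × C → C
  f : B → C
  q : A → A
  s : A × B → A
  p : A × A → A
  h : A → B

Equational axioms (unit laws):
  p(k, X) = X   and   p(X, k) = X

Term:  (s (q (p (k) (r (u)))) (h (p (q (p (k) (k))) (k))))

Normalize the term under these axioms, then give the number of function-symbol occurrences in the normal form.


size = 7

1. (s (q (p (k) (r (u)))) (h (p (q (p (k) (k))) (k))))  →  (s (q (r (u))) (h (p (q (p (k) (k))) (k))))
2. (s (q (r (u))) (h (p (q (p (k) (k))) (k))))  →  (s (q (r (u))) (h (q (p (k) (k)))))
3. (s (q (r (u))) (h (q (p (k) (k)))))  →  (s (q (r (u))) (h (q (k))))
normal form: (s (q (r (u))) (h (q (k))))


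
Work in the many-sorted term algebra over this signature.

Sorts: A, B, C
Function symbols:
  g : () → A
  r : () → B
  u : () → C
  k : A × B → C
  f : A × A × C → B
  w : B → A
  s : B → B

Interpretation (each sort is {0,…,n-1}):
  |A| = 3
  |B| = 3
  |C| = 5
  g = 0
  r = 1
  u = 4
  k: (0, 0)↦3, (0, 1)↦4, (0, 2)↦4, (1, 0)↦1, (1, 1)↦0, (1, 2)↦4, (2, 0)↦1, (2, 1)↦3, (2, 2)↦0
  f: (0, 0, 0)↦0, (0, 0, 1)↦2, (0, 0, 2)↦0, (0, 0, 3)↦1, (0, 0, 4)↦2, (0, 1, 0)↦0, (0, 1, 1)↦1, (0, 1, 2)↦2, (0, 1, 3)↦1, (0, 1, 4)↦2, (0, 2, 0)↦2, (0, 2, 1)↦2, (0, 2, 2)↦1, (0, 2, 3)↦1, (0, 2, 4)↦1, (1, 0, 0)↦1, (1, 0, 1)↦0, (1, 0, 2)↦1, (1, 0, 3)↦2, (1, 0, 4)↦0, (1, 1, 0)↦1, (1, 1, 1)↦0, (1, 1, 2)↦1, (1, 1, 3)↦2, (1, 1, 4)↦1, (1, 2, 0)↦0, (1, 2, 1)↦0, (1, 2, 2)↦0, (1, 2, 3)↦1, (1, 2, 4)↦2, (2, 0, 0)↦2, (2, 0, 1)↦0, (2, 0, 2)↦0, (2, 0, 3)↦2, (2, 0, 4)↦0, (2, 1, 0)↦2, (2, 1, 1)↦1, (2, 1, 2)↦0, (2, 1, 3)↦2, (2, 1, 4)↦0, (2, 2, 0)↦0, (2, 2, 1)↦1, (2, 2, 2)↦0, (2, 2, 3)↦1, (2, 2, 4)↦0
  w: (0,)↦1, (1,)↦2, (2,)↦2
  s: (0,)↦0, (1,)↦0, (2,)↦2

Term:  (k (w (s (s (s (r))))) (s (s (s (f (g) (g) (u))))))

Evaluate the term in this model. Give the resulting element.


  r = 1
  (s (r)) = s(1,) = 0
  (s (s (r))) = s(0,) = 0
  (s (s (s (r)))) = s(0,) = 0
  (w (s (s (s (r))))) = w(0,) = 1
  g = 0
  g = 0
  u = 4
  (f (g) (g) (u)) = f(0, 0, 4) = 2
  (s (f (g) (g) (u))) = s(2,) = 2
  (s (s (f (g) (g) (u)))) = s(2,) = 2
  (s (s (s (f (g) (g) (u))))) = s(2,) = 2
  (k (w (s (s (s (r))))) (s (s (s (f (g) (g) (u)))))) = k(1, 2) = 4

value = 4


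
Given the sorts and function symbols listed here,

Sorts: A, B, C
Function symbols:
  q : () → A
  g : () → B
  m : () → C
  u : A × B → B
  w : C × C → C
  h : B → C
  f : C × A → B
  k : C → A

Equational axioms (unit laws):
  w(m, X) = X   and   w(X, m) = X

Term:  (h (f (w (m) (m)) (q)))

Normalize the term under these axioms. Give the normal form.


1. (h (f (w (m) (m)) (q)))  →  (h (f (m) (q)))

normal form = (h (f (m) (q)))


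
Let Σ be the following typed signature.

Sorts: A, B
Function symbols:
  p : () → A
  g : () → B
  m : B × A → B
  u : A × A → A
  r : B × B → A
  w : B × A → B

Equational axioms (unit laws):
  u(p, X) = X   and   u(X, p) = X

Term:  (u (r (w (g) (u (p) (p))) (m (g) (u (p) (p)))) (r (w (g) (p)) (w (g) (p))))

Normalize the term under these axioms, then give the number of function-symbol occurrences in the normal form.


size = 15

1. (u (r (w (g) (u (p) (p))) (m (g) (u (p) (p)))) (r (w (g) (p)) (w (g) (p))))  →  (u (r (w (g) (p)) (m (g) (u (p) (p)))) (r (w (g) (p)) (w (g) (p))))
2. (u (r (w (g) (p)) (m (g) (u (p) (p)))) (r (w (g) (p)) (w (g) (p))))  →  (u (r (w (g) (p)) (m (g) (p))) (r (w (g) (p)) (w (g) (p))))
normal form: (u (r (w (g) (p)) (m (g) (p))) (r (w (g) (p)) (w (g) (p))))
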